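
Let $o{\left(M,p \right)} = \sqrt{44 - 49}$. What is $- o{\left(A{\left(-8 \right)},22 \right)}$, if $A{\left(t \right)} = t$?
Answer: $- i \sqrt{5} \approx - 2.2361 i$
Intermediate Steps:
$o{\left(M,p \right)} = i \sqrt{5}$ ($o{\left(M,p \right)} = \sqrt{-5} = i \sqrt{5}$)
$- o{\left(A{\left(-8 \right)},22 \right)} = - i \sqrt{5}$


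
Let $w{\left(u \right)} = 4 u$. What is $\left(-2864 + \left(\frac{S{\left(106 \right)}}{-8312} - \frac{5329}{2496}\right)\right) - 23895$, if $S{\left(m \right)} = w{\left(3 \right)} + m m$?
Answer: $- \frac{69404338303}{2593344} \approx -26763.0$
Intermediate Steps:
$S{\left(m \right)} = 12 + m^{2}$ ($S{\left(m \right)} = 4 \cdot 3 + m m = 12 + m^{2}$)
$\left(-2864 + \left(\frac{S{\left(106 \right)}}{-8312} - \frac{5329}{2496}\right)\right) - 23895 = \left(-2864 - \left(\frac{5329}{2496} - \frac{12 + 106^{2}}{-8312}\right)\right) - 23895 = \left(-2864 - \left(\frac{5329}{2496} - \left(12 + 11236\right) \left(- \frac{1}{8312}\right)\right)\right) - 23895 = \left(-2864 + \left(11248 \left(- \frac{1}{8312}\right) - \frac{5329}{2496}\right)\right) - 23895 = \left(-2864 - \frac{9046207}{2593344}\right) - 23895 = - \frac{7436383423}{2593344} - 23895 = - \frac{69404338303}{2593344}$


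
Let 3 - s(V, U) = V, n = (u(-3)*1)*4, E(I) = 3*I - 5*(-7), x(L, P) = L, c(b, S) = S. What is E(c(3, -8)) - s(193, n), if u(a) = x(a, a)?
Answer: 201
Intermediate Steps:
u(a) = a
E(I) = 35 + 3*I (E(I) = 3*I + 35 = 35 + 3*I)
n = -12 (n = -3*1*4 = -3*4 = -12)
s(V, U) = 3 - V
E(c(3, -8)) - s(193, n) = (35 + 3*(-8)) - (3 - 1*193) = (35 - 24) - (3 - 193) = 11 - 1*(-190) = 11 + 190 = 201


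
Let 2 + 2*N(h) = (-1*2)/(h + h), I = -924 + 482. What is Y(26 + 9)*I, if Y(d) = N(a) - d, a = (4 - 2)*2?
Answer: 63869/4 ≈ 15967.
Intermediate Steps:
I = -442
a = 4 (a = 2*2 = 4)
N(h) = -1 - 1/(2*h) (N(h) = -1 + ((-1*2)/(h + h))/2 = -1 + (-2*1/(2*h))/2 = -1 + (-1/h)/2 = -1 - 1/(2*h))
Y(d) = -9/8 - d (Y(d) = (-½ - 1*4)/4 - d = (-½ - 4)/4 - d = (¼)*(-9/2) - d = -9/8 - d)
Y(26 + 9)*I = (-9/8 - (26 + 9))*(-442) = (-9/8 - 1*35)*(-442) = (-9/8 - 35)*(-442) = -289/8*(-442) = 63869/4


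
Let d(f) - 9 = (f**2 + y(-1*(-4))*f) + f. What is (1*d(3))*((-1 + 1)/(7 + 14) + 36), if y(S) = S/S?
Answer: 864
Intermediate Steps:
y(S) = 1
d(f) = 9 + f**2 + 2*f (d(f) = 9 + ((f**2 + 1*f) + f) = 9 + ((f**2 + f) + f) = 9 + ((f + f**2) + f) = 9 + (f**2 + 2*f) = 9 + f**2 + 2*f)
(1*d(3))*((-1 + 1)/(7 + 14) + 36) = (1*(9 + 3**2 + 2*3))*((-1 + 1)/(7 + 14) + 36) = (1*(9 + 9 + 6))*(0/21 + 36) = (1*24)*(0*(1/21) + 36) = 24*(0 + 36) = 24*36 = 864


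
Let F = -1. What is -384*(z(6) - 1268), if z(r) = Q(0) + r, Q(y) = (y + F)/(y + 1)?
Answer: 484992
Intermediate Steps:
Q(y) = (-1 + y)/(1 + y) (Q(y) = (y - 1)/(y + 1) = (-1 + y)/(1 + y))
z(r) = -1 + r (z(r) = (-1 + 0)/(1 + 0) + r = -1/1 + r = 1*(-1) + r = -1 + r)
-384*(z(6) - 1268) = -384*((-1 + 6) - 1268) = -384*(5 - 1268) = -384*(-1263) = 484992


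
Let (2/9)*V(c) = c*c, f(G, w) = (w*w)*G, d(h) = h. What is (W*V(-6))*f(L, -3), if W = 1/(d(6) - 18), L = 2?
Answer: -243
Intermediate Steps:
f(G, w) = G*w**2 (f(G, w) = w**2*G = G*w**2)
V(c) = 9*c**2/2 (V(c) = 9*(c*c)/2 = 9*c**2/2)
W = -1/12 (W = 1/(6 - 18) = 1/(-12) = -1/12 ≈ -0.083333)
(W*V(-6))*f(L, -3) = (-3*(-6)**2/8)*(2*(-3)**2) = (-3*36/8)*(2*9) = -1/12*162*18 = -27/2*18 = -243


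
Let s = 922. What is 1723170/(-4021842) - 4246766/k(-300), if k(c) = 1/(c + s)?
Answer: -1770608200081959/670307 ≈ -2.6415e+9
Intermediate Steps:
k(c) = 1/(922 + c) (k(c) = 1/(c + 922) = 1/(922 + c))
1723170/(-4021842) - 4246766/k(-300) = 1723170/(-4021842) - 4246766/(1/(922 - 300)) = 1723170*(-1/4021842) - 4246766/(1/622) = -287195/670307 - 4246766/1/622 = -287195/670307 - 4246766*622 = -287195/670307 - 2641488452 = -1770608200081959/670307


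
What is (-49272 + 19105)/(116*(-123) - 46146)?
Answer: 30167/60414 ≈ 0.49934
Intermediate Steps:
(-49272 + 19105)/(116*(-123) - 46146) = -30167/(-14268 - 46146) = -30167/(-60414) = -30167*(-1/60414) = 30167/60414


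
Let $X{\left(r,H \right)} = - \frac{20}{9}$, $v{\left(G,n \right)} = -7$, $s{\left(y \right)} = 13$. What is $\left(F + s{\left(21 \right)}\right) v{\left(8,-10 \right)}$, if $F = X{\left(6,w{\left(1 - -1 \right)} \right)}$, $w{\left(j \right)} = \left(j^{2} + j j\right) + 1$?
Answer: $- \frac{679}{9} \approx -75.444$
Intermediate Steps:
$w{\left(j \right)} = 1 + 2 j^{2}$ ($w{\left(j \right)} = \left(j^{2} + j^{2}\right) + 1 = 2 j^{2} + 1 = 1 + 2 j^{2}$)
$X{\left(r,H \right)} = - \frac{20}{9}$ ($X{\left(r,H \right)} = \left(-20\right) \frac{1}{9} = - \frac{20}{9}$)
$F = - \frac{20}{9} \approx -2.2222$
$\left(F + s{\left(21 \right)}\right) v{\left(8,-10 \right)} = \left(- \frac{20}{9} + 13\right) \left(-7\right) = \frac{97}{9} \left(-7\right) = - \frac{679}{9}$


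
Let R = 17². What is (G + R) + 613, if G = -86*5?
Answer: 472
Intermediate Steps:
G = -430
R = 289
(G + R) + 613 = (-430 + 289) + 613 = -141 + 613 = 472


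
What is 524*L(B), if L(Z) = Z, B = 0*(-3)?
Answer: 0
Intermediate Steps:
B = 0
524*L(B) = 524*0 = 0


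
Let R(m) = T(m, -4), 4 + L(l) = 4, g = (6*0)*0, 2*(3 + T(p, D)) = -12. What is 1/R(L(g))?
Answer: -⅑ ≈ -0.11111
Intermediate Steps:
T(p, D) = -9 (T(p, D) = -3 + (½)*(-12) = -3 - 6 = -9)
g = 0 (g = 0*0 = 0)
L(l) = 0 (L(l) = -4 + 4 = 0)
R(m) = -9
1/R(L(g)) = 1/(-9) = -⅑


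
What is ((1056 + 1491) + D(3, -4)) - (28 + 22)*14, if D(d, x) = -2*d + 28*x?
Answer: 1729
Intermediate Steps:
((1056 + 1491) + D(3, -4)) - (28 + 22)*14 = ((1056 + 1491) + (-2*3 + 28*(-4))) - (28 + 22)*14 = (2547 + (-6 - 112)) - 50*14 = (2547 - 118) - 1*700 = 2429 - 700 = 1729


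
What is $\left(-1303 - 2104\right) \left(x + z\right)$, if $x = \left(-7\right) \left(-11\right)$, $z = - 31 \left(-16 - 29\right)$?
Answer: $-5015104$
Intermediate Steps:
$z = 1395$ ($z = \left(-31\right) \left(-45\right) = 1395$)
$x = 77$
$\left(-1303 - 2104\right) \left(x + z\right) = \left(-1303 - 2104\right) \left(77 + 1395\right) = \left(-3407\right) 1472 = -5015104$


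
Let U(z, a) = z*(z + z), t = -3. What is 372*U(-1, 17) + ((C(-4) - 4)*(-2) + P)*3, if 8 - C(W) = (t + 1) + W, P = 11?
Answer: 717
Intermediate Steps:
C(W) = 10 - W (C(W) = 8 - ((-3 + 1) + W) = 8 - (-2 + W) = 8 + (2 - W) = 10 - W)
U(z, a) = 2*z² (U(z, a) = z*(2*z) = 2*z²)
372*U(-1, 17) + ((C(-4) - 4)*(-2) + P)*3 = 372*(2*(-1)²) + (((10 - 1*(-4)) - 4)*(-2) + 11)*3 = 372*(2*1) + (((10 + 4) - 4)*(-2) + 11)*3 = 372*2 + ((14 - 4)*(-2) + 11)*3 = 744 + (10*(-2) + 11)*3 = 744 + (-20 + 11)*3 = 744 - 9*3 = 744 - 27 = 717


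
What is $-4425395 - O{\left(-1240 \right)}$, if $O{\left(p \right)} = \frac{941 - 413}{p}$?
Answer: $- \frac{685936159}{155} \approx -4.4254 \cdot 10^{6}$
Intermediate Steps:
$O{\left(p \right)} = \frac{528}{p}$
$-4425395 - O{\left(-1240 \right)} = -4425395 - \frac{528}{-1240} = -4425395 - 528 \left(- \frac{1}{1240}\right) = -4425395 - - \frac{66}{155} = -4425395 + \frac{66}{155} = - \frac{685936159}{155}$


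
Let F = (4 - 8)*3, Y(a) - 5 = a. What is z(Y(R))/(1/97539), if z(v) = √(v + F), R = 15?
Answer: 195078*√2 ≈ 2.7588e+5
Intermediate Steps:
Y(a) = 5 + a
F = -12 (F = -4*3 = -12)
z(v) = √(-12 + v) (z(v) = √(v - 12) = √(-12 + v))
z(Y(R))/(1/97539) = √(-12 + (5 + 15))/(1/97539) = √(-12 + 20)/(1/97539) = √8*97539 = (2*√2)*97539 = 195078*√2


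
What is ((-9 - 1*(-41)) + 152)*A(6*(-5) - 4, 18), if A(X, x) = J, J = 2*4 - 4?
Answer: 736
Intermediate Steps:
J = 4 (J = 8 - 4 = 4)
A(X, x) = 4
((-9 - 1*(-41)) + 152)*A(6*(-5) - 4, 18) = ((-9 - 1*(-41)) + 152)*4 = ((-9 + 41) + 152)*4 = (32 + 152)*4 = 184*4 = 736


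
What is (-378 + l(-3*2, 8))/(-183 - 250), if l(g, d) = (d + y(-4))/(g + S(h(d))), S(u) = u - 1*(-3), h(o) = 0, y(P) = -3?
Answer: 1139/1299 ≈ 0.87683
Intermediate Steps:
S(u) = 3 + u (S(u) = u + 3 = 3 + u)
l(g, d) = (-3 + d)/(3 + g) (l(g, d) = (d - 3)/(g + (3 + 0)) = (-3 + d)/(g + 3) = (-3 + d)/(3 + g))
(-378 + l(-3*2, 8))/(-183 - 250) = (-378 + (-3 + 8)/(3 - 3*2))/(-183 - 250) = (-378 + 5/(3 - 6))/(-433) = (-378 + 5/(-3))*(-1/433) = (-378 - ⅓*5)*(-1/433) = (-378 - 5/3)*(-1/433) = -1139/3*(-1/433) = 1139/1299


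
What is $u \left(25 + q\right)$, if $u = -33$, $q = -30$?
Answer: $165$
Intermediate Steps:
$u \left(25 + q\right) = - 33 \left(25 - 30\right) = \left(-33\right) \left(-5\right) = 165$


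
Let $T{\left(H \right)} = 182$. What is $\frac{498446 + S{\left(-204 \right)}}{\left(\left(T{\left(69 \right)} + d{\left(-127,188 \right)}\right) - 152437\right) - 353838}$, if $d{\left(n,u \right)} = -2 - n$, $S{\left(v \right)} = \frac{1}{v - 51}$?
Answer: $- \frac{127103729}{129021840} \approx -0.98513$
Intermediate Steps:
$S{\left(v \right)} = \frac{1}{-51 + v}$
$\frac{498446 + S{\left(-204 \right)}}{\left(\left(T{\left(69 \right)} + d{\left(-127,188 \right)}\right) - 152437\right) - 353838} = \frac{498446 + \frac{1}{-51 - 204}}{\left(\left(182 - -125\right) - 152437\right) - 353838} = \frac{498446 + \frac{1}{-255}}{\left(\left(182 + \left(-2 + 127\right)\right) - 152437\right) - 353838} = \frac{498446 - \frac{1}{255}}{\left(\left(182 + 125\right) - 152437\right) - 353838} = \frac{127103729}{255 \left(\left(307 - 152437\right) - 353838\right)} = \frac{127103729}{255 \left(-152130 - 353838\right)} = \frac{127103729}{255 \left(-505968\right)} = \frac{127103729}{255} \left(- \frac{1}{505968}\right) = - \frac{127103729}{129021840}$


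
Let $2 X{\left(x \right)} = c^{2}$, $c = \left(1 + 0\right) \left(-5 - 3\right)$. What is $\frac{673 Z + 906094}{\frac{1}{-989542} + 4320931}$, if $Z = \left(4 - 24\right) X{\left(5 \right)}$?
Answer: $\frac{156800846236}{1425247567867} \approx 0.11002$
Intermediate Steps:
$c = -8$ ($c = 1 \left(-8\right) = -8$)
$X{\left(x \right)} = 32$ ($X{\left(x \right)} = \frac{\left(-8\right)^{2}}{2} = \frac{1}{2} \cdot 64 = 32$)
$Z = -640$ ($Z = \left(4 - 24\right) 32 = \left(-20\right) 32 = -640$)
$\frac{673 Z + 906094}{\frac{1}{-989542} + 4320931} = \frac{673 \left(-640\right) + 906094}{\frac{1}{-989542} + 4320931} = \frac{-430720 + 906094}{- \frac{1}{989542} + 4320931} = \frac{475374}{\frac{4275742703601}{989542}} = 475374 \cdot \frac{989542}{4275742703601} = \frac{156800846236}{1425247567867}$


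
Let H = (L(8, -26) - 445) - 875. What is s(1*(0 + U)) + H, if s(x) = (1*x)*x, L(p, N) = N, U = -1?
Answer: -1345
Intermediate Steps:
s(x) = x² (s(x) = x*x = x²)
H = -1346 (H = (-26 - 445) - 875 = -471 - 875 = -1346)
s(1*(0 + U)) + H = (1*(0 - 1))² - 1346 = (1*(-1))² - 1346 = (-1)² - 1346 = 1 - 1346 = -1345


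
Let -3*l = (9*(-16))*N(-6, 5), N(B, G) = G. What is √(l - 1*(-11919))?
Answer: 3*√1351 ≈ 110.27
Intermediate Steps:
l = 240 (l = -9*(-16)*5/3 = -(-48)*5 = -⅓*(-720) = 240)
√(l - 1*(-11919)) = √(240 - 1*(-11919)) = √(240 + 11919) = √12159 = 3*√1351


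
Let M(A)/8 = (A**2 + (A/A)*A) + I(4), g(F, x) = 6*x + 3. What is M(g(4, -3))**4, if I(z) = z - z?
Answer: 7965941760000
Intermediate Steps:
I(z) = 0
g(F, x) = 3 + 6*x
M(A) = 8*A + 8*A**2 (M(A) = 8*((A**2 + (A/A)*A) + 0) = 8*((A**2 + 1*A) + 0) = 8*((A**2 + A) + 0) = 8*((A + A**2) + 0) = 8*(A + A**2) = 8*A + 8*A**2)
M(g(4, -3))**4 = (8*(3 + 6*(-3))*(1 + (3 + 6*(-3))))**4 = (8*(3 - 18)*(1 + (3 - 18)))**4 = (8*(-15)*(1 - 15))**4 = (8*(-15)*(-14))**4 = 1680**4 = 7965941760000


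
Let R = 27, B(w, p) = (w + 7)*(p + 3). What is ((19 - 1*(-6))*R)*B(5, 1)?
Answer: 32400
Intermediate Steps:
B(w, p) = (3 + p)*(7 + w) (B(w, p) = (7 + w)*(3 + p) = (3 + p)*(7 + w))
((19 - 1*(-6))*R)*B(5, 1) = ((19 - 1*(-6))*27)*(21 + 3*5 + 7*1 + 1*5) = ((19 + 6)*27)*(21 + 15 + 7 + 5) = (25*27)*48 = 675*48 = 32400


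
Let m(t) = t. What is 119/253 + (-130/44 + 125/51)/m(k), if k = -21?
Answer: 267893/541926 ≈ 0.49434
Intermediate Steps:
119/253 + (-130/44 + 125/51)/m(k) = 119/253 + (-130/44 + 125/51)/(-21) = 119*(1/253) + (-130*1/44 + 125*(1/51))*(-1/21) = 119/253 + (-65/22 + 125/51)*(-1/21) = 119/253 - 565/1122*(-1/21) = 119/253 + 565/23562 = 267893/541926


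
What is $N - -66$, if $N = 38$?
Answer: $104$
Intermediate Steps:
$N - -66 = 38 - -66 = 38 + 66 = 104$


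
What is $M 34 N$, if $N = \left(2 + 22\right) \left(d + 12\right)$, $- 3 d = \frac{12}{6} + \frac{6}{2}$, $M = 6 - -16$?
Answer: $185504$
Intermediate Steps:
$M = 22$ ($M = 6 + 16 = 22$)
$d = - \frac{5}{3}$ ($d = - \frac{\frac{12}{6} + \frac{6}{2}}{3} = - \frac{12 \cdot \frac{1}{6} + 6 \cdot \frac{1}{2}}{3} = - \frac{2 + 3}{3} = \left(- \frac{1}{3}\right) 5 = - \frac{5}{3} \approx -1.6667$)
$N = 248$ ($N = \left(2 + 22\right) \left(- \frac{5}{3} + 12\right) = 24 \cdot \frac{31}{3} = 248$)
$M 34 N = 22 \cdot 34 \cdot 248 = 748 \cdot 248 = 185504$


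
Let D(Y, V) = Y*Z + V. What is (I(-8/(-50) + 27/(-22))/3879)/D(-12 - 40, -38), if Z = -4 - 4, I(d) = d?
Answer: -587/806444100 ≈ -7.2789e-7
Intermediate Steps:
Z = -8
D(Y, V) = V - 8*Y (D(Y, V) = Y*(-8) + V = -8*Y + V = V - 8*Y)
(I(-8/(-50) + 27/(-22))/3879)/D(-12 - 40, -38) = ((-8/(-50) + 27/(-22))/3879)/(-38 - 8*(-12 - 40)) = ((-8*(-1/50) + 27*(-1/22))*(1/3879))/(-38 - 8*(-52)) = ((4/25 - 27/22)*(1/3879))/(-38 + 416) = -587/550*1/3879/378 = -587/2133450*1/378 = -587/806444100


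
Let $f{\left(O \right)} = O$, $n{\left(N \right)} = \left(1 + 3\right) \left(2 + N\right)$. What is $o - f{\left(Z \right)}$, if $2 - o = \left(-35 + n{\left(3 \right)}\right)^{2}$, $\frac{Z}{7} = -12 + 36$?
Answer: $-391$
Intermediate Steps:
$Z = 168$ ($Z = 7 \left(-12 + 36\right) = 7 \cdot 24 = 168$)
$n{\left(N \right)} = 8 + 4 N$ ($n{\left(N \right)} = 4 \left(2 + N\right) = 8 + 4 N$)
$o = -223$ ($o = 2 - \left(-35 + \left(8 + 4 \cdot 3\right)\right)^{2} = 2 - \left(-35 + \left(8 + 12\right)\right)^{2} = 2 - \left(-35 + 20\right)^{2} = 2 - \left(-15\right)^{2} = 2 - 225 = -223$)
$o - f{\left(Z \right)} = -223 - 168 = -391$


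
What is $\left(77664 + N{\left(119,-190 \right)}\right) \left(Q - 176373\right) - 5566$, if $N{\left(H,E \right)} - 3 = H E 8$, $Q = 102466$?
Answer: $7628157625$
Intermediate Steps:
$N{\left(H,E \right)} = 3 + 8 E H$ ($N{\left(H,E \right)} = 3 + H E 8 = 3 + E H 8 = 3 + 8 E H$)
$\left(77664 + N{\left(119,-190 \right)}\right) \left(Q - 176373\right) - 5566 = \left(77664 + \left(3 + 8 \left(-190\right) 119\right)\right) \left(102466 - 176373\right) - 5566 = \left(77664 + \left(3 - 180880\right)\right) \left(-73907\right) - 5566 = \left(77664 - 180877\right) \left(-73907\right) - 5566 = \left(-103213\right) \left(-73907\right) - 5566 = 7628163191 - 5566 = 7628157625$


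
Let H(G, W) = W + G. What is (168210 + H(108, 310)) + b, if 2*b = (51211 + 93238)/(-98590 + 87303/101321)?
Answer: 3368886166024143/19978300174 ≈ 1.6863e+5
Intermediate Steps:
b = -14635717129/19978300174 (b = ((51211 + 93238)/(-98590 + 87303/101321))/2 = (144449/(-98590 + 87303*(1/101321)))/2 = (144449/(-98590 + 87303/101321))/2 = (144449/(-9989150087/101321))/2 = (144449*(-101321/9989150087))/2 = (½)*(-14635717129/9989150087) = -14635717129/19978300174 ≈ -0.73258)
H(G, W) = G + W
(168210 + H(108, 310)) + b = (168210 + (108 + 310)) - 14635717129/19978300174 = (168210 + 418) - 14635717129/19978300174 = 168628 - 14635717129/19978300174 = 3368886166024143/19978300174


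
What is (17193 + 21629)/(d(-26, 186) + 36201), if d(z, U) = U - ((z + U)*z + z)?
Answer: 38822/40573 ≈ 0.95684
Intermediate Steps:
d(z, U) = U - z - z*(U + z) (d(z, U) = U - ((U + z)*z + z) = U - (z*(U + z) + z) = U - (z + z*(U + z)) = U + (-z - z*(U + z)) = U - z - z*(U + z))
(17193 + 21629)/(d(-26, 186) + 36201) = (17193 + 21629)/((186 - 1*(-26) - 1*(-26)**2 - 1*186*(-26)) + 36201) = 38822/((186 + 26 - 1*676 + 4836) + 36201) = 38822/((186 + 26 - 676 + 4836) + 36201) = 38822/(4372 + 36201) = 38822/40573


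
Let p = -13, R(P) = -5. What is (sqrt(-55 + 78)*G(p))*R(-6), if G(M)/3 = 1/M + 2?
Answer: -375*sqrt(23)/13 ≈ -138.34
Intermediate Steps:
G(M) = 6 + 3/M (G(M) = 3*(1/M + 2) = 3*(2 + 1/M) = 6 + 3/M)
(sqrt(-55 + 78)*G(p))*R(-6) = (sqrt(-55 + 78)*(6 + 3/(-13)))*(-5) = (sqrt(23)*(6 + 3*(-1/13)))*(-5) = (sqrt(23)*(6 - 3/13))*(-5) = (sqrt(23)*(75/13))*(-5) = (75*sqrt(23)/13)*(-5) = -375*sqrt(23)/13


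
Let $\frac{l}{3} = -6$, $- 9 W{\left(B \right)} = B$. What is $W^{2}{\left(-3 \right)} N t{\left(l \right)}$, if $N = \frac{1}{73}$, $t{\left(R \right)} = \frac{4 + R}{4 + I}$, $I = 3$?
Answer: $- \frac{2}{657} \approx -0.0030441$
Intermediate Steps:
$W{\left(B \right)} = - \frac{B}{9}$
$l = -18$ ($l = 3 \left(-6\right) = -18$)
$t{\left(R \right)} = \frac{4}{7} + \frac{R}{7}$ ($t{\left(R \right)} = \frac{4 + R}{4 + 3} = \frac{4 + R}{7} = \left(4 + R\right) \frac{1}{7} = \frac{4}{7} + \frac{R}{7}$)
$N = \frac{1}{73} \approx 0.013699$
$W^{2}{\left(-3 \right)} N t{\left(l \right)} = \left(\left(- \frac{1}{9}\right) \left(-3\right)\right)^{2} \cdot \frac{1}{73} \left(\frac{4}{7} + \frac{1}{7} \left(-18\right)\right) = \left(\frac{1}{3}\right)^{2} \cdot \frac{1}{73} \left(\frac{4}{7} - \frac{18}{7}\right) = \frac{1}{9} \cdot \frac{1}{73} \left(-2\right) = \frac{1}{657} \left(-2\right) = - \frac{2}{657}$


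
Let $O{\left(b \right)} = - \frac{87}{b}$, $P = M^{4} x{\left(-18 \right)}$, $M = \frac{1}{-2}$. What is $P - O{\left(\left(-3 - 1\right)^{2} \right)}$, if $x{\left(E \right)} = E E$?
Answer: $\frac{411}{16} \approx 25.688$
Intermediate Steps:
$M = - \frac{1}{2} \approx -0.5$
$x{\left(E \right)} = E^{2}$
$P = \frac{81}{4}$ ($P = \left(- \frac{1}{2}\right)^{4} \left(-18\right)^{2} = \frac{1}{16} \cdot 324 = \frac{81}{4} \approx 20.25$)
$P - O{\left(\left(-3 - 1\right)^{2} \right)} = \frac{81}{4} - - \frac{87}{\left(-3 - 1\right)^{2}} = \frac{81}{4} - - \frac{87}{\left(-4\right)^{2}} = \frac{81}{4} - - \frac{87}{16} = \frac{81}{4} + \frac{87}{16} = \frac{411}{16}$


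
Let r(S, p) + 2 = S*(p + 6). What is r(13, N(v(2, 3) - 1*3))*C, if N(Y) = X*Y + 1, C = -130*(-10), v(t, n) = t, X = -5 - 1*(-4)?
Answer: 132600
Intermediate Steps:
X = -1 (X = -5 + 4 = -1)
C = 1300
N(Y) = 1 - Y (N(Y) = -Y + 1 = 1 - Y)
r(S, p) = -2 + S*(6 + p) (r(S, p) = -2 + S*(p + 6) = -2 + S*(6 + p))
r(13, N(v(2, 3) - 1*3))*C = (-2 + 6*13 + 13*(1 - (2 - 1*3)))*1300 = (-2 + 78 + 13*(1 - (2 - 3)))*1300 = (-2 + 78 + 13*(1 - 1*(-1)))*1300 = (-2 + 78 + 13*(1 + 1))*1300 = (-2 + 78 + 13*2)*1300 = (-2 + 78 + 26)*1300 = 102*1300 = 132600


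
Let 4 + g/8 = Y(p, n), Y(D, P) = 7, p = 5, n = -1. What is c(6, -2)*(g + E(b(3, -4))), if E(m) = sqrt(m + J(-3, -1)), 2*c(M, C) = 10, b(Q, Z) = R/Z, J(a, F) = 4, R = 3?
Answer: 120 + 5*sqrt(13)/2 ≈ 129.01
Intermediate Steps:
g = 24 (g = -32 + 8*7 = -32 + 56 = 24)
b(Q, Z) = 3/Z
c(M, C) = 5 (c(M, C) = (1/2)*10 = 5)
E(m) = sqrt(4 + m) (E(m) = sqrt(m + 4) = sqrt(4 + m))
c(6, -2)*(g + E(b(3, -4))) = 5*(24 + sqrt(4 + 3/(-4))) = 5*(24 + sqrt(4 + 3*(-1/4))) = 5*(24 + sqrt(4 - 3/4)) = 5*(24 + sqrt(13/4)) = 5*(24 + sqrt(13)/2) = 120 + 5*sqrt(13)/2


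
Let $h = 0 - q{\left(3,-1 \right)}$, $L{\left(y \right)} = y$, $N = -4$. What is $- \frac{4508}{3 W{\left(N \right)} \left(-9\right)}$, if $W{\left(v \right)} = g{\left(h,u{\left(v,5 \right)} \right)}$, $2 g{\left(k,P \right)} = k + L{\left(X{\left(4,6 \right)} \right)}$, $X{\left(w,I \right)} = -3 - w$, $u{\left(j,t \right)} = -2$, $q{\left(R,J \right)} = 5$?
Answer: $- \frac{2254}{81} \approx -27.827$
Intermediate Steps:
$h = -5$ ($h = 0 - 5 = -5$)
$g{\left(k,P \right)} = - \frac{7}{2} + \frac{k}{2}$ ($g{\left(k,P \right)} = \frac{k - 7}{2} = \frac{-7 + k}{2} = - \frac{7}{2} + \frac{k}{2}$)
$W{\left(v \right)} = -6$ ($W{\left(v \right)} = - \frac{7}{2} + \frac{1}{2} \left(-5\right) = - \frac{7}{2} - \frac{5}{2} = -6$)
$- \frac{4508}{3 W{\left(N \right)} \left(-9\right)} = - \frac{4508}{3 \left(-6\right) \left(-9\right)} = - \frac{4508}{\left(-18\right) \left(-9\right)} = - \frac{4508}{162} = \left(-4508\right) \frac{1}{162} = - \frac{2254}{81}$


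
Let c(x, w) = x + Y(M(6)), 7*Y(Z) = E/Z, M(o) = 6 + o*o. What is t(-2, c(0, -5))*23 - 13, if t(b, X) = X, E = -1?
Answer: -3845/294 ≈ -13.078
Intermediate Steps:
M(o) = 6 + o²
Y(Z) = -1/(7*Z) (Y(Z) = (-1/Z)/7 = -1/(7*Z))
c(x, w) = -1/294 + x (c(x, w) = x - 1/(7*(6 + 6²)) = x - 1/(7*(6 + 36)) = x - ⅐/42 = x - ⅐*1/42 = x - 1/294 = -1/294 + x)
t(-2, c(0, -5))*23 - 13 = (-1/294 + 0)*23 - 13 = -1/294*23 - 13 = -23/294 - 13 = -3845/294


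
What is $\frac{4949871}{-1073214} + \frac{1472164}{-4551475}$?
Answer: $- \frac{8036387041607}{1628235563550} \approx -4.9356$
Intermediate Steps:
$\frac{4949871}{-1073214} + \frac{1472164}{-4551475} = 4949871 \left(- \frac{1}{1073214}\right) + 1472164 \left(- \frac{1}{4551475}\right) = - \frac{1649957}{357738} - \frac{1472164}{4551475} = - \frac{8036387041607}{1628235563550}$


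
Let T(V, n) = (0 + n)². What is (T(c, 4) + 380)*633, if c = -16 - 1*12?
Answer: 250668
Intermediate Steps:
c = -28 (c = -16 - 12 = -28)
T(V, n) = n²
(T(c, 4) + 380)*633 = (4² + 380)*633 = (16 + 380)*633 = 396*633 = 250668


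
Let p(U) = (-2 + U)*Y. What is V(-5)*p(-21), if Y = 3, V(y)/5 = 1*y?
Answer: 1725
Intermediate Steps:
V(y) = 5*y (V(y) = 5*(1*y) = 5*y)
p(U) = -6 + 3*U (p(U) = (-2 + U)*3 = -6 + 3*U)
V(-5)*p(-21) = (5*(-5))*(-6 + 3*(-21)) = -25*(-6 - 63) = -25*(-69) = 1725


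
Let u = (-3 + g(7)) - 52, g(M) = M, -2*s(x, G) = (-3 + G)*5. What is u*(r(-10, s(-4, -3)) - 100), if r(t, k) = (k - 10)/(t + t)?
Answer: 4812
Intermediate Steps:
s(x, G) = 15/2 - 5*G/2 (s(x, G) = -(-3 + G)*5/2 = -(-15 + 5*G)/2 = 15/2 - 5*G/2)
r(t, k) = (-10 + k)/(2*t) (r(t, k) = (-10 + k)/((2*t)) = (-10 + k)*(1/(2*t)) = (-10 + k)/(2*t))
u = -48 (u = (-3 + 7) - 52 = 4 - 52 = -48)
u*(r(-10, s(-4, -3)) - 100) = -48*((½)*(-10 + (15/2 - 5/2*(-3)))/(-10) - 100) = -48*((½)*(-⅒)*(-10 + (15/2 + 15/2)) - 100) = -48*((½)*(-⅒)*(-10 + 15) - 100) = -48*((½)*(-⅒)*5 - 100) = -48*(-¼ - 100) = -48*(-401/4) = 4812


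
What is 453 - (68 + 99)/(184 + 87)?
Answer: 122596/271 ≈ 452.38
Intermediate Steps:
453 - (68 + 99)/(184 + 87) = 453 - 167/271 = 122596/271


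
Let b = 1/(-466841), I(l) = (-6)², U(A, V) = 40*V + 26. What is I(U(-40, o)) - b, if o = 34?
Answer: 16806277/466841 ≈ 36.000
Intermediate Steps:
U(A, V) = 26 + 40*V
I(l) = 36
b = -1/466841 ≈ -2.1421e-6
I(U(-40, o)) - b = 36 - 1*(-1/466841) = 36 + 1/466841 = 16806277/466841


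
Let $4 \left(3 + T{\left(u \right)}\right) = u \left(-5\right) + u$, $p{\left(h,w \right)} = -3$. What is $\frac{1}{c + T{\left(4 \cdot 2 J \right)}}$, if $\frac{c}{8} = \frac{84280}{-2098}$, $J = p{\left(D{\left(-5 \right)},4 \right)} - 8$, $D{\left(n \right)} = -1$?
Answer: $- \frac{1049}{247955} \approx -0.0042306$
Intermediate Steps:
$J = -11$ ($J = -3 - 8 = -11$)
$T{\left(u \right)} = -3 - u$ ($T{\left(u \right)} = -3 + \frac{u \left(-5\right) + u}{4} = -3 + \frac{- 5 u + u}{4} = -3 + \frac{\left(-4\right) u}{4} = -3 - u$)
$c = - \frac{337120}{1049}$ ($c = 8 \frac{84280}{-2098} = 8 \cdot 84280 \left(- \frac{1}{2098}\right) = 8 \left(- \frac{42140}{1049}\right) = - \frac{337120}{1049} \approx -321.37$)
$\frac{1}{c + T{\left(4 \cdot 2 J \right)}} = \frac{1}{- \frac{337120}{1049} - \left(3 + 4 \cdot 2 \left(-11\right)\right)} = \frac{1}{- \frac{337120}{1049} - \left(3 + 8 \left(-11\right)\right)} = \frac{1}{- \frac{337120}{1049} - -85} = \frac{1}{- \frac{337120}{1049} + \left(-3 + 88\right)} = \frac{1}{- \frac{337120}{1049} + 85} = \frac{1}{- \frac{247955}{1049}} = - \frac{1049}{247955}$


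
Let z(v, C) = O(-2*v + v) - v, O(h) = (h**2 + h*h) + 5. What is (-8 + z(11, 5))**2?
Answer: 51984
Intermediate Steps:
O(h) = 5 + 2*h**2 (O(h) = (h**2 + h**2) + 5 = 2*h**2 + 5 = 5 + 2*h**2)
z(v, C) = 5 - v + 2*v**2 (z(v, C) = (5 + 2*(-2*v + v)**2) - v = (5 + 2*(-v)**2) - v = (5 + 2*v**2) - v = 5 - v + 2*v**2)
(-8 + z(11, 5))**2 = (-8 + (5 - 1*11 + 2*11**2))**2 = (-8 + (5 - 11 + 2*121))**2 = (-8 + (5 - 11 + 242))**2 = (-8 + 236)**2 = 228**2 = 51984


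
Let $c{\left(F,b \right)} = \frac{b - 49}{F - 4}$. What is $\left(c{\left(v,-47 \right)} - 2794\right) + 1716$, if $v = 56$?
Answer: $- \frac{14038}{13} \approx -1079.8$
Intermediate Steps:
$c{\left(F,b \right)} = \frac{-49 + b}{-4 + F}$
$\left(c{\left(v,-47 \right)} - 2794\right) + 1716 = \left(\frac{-49 - 47}{-4 + 56} - 2794\right) + 1716 = \left(\frac{1}{52} \left(-96\right) - 2794\right) + 1716 = \left(- \frac{24}{13} - 2794\right) + 1716 = - \frac{36346}{13} + 1716 = - \frac{14038}{13}$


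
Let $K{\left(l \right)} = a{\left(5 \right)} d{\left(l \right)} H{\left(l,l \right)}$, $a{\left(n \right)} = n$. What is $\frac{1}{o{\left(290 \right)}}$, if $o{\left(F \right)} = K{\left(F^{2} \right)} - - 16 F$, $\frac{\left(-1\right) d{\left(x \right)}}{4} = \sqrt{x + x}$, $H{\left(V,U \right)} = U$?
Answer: $- \frac{1}{102555744995360} - \frac{725 \sqrt{2}}{707280999968} \approx -1.4497 \cdot 10^{-9}$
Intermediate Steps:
$d{\left(x \right)} = - 4 \sqrt{2} \sqrt{x}$ ($d{\left(x \right)} = - 4 \sqrt{x + x} = - 4 \sqrt{2 x} = - 4 \sqrt{2} \sqrt{x}$)
$K{\left(l \right)} = - 20 \sqrt{2} l^{\frac{3}{2}}$ ($K{\left(l \right)} = 5 \left(- 4 \sqrt{2} \sqrt{l}\right) l = - 20 \sqrt{2} \sqrt{l} l = - 20 \sqrt{2} l^{\frac{3}{2}}$)
$o{\left(F \right)} = 16 F - 20 \sqrt{2} \left(F^{2}\right)^{\frac{3}{2}}$ ($o{\left(F \right)} = - 20 \sqrt{2} \left(F^{2}\right)^{\frac{3}{2}} - - 16 F = - 20 \sqrt{2} \left(F^{2}\right)^{\frac{3}{2}} + 16 F = 16 F - 20 \sqrt{2} \left(F^{2}\right)^{\frac{3}{2}}$)
$\frac{1}{o{\left(290 \right)}} = \frac{1}{4 \cdot 290 \left(4 - 1450 \sqrt{2} \sqrt{290^{2}}\right)} = \frac{1}{4 \cdot 290 \left(4 - 1450 \sqrt{2} \sqrt{84100}\right)} = \frac{1}{4 \cdot 290 \left(4 - 1450 \sqrt{2} \cdot 290\right)} = \frac{1}{4 \cdot 290 \left(4 - 420500 \sqrt{2}\right)} = \frac{1}{4640 - 487780000 \sqrt{2}}$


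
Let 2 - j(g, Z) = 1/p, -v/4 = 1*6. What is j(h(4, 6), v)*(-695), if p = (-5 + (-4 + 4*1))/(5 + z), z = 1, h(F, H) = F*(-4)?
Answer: -2224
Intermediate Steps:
h(F, H) = -4*F
v = -24 (v = -4*6 = -24)
p = -⅚ (p = (-5 + (-4 + 4*1))/(5 + 1) = (-5 + (-4 + 4))/6 = (-5 + 0)*(⅙) = -5*⅙ = -⅚ ≈ -0.83333)
j(g, Z) = 16/5 (j(g, Z) = 2 - 1/(-⅚) = 2 - 1*(-6/5) = 2 + 6/5 = 16/5)
j(h(4, 6), v)*(-695) = (16/5)*(-695) = -2224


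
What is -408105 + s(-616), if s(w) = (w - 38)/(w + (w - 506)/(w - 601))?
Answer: -152743100916/374275 ≈ -4.0810e+5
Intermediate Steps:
s(w) = (-38 + w)/(w + (-506 + w)/(-601 + w))
-408105 + s(-616) = -408105 + (-22838 - 1*(-616)**2 + 639*(-616))/(506 - 1*(-616)**2 + 600*(-616)) = -408105 + (-22838 - 1*379456 - 393624)/(506 - 1*379456 - 369600) = -408105 + (-22838 - 379456 - 393624)/(506 - 379456 - 369600) = -408105 - 795918/(-748550) = -408105 - 1/748550*(-795918) = -408105 + 397959/374275 = -152743100916/374275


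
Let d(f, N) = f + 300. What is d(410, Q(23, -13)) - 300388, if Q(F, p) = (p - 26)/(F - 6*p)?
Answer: -299678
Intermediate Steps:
Q(F, p) = (-26 + p)/(F - 6*p)
d(f, N) = 300 + f
d(410, Q(23, -13)) - 300388 = (300 + 410) - 300388 = 710 - 300388 = -299678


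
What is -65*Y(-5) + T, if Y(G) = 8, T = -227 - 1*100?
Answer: -847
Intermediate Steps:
T = -327 (T = -227 - 100 = -327)
-65*Y(-5) + T = -65*8 - 327 = -520 - 327 = -847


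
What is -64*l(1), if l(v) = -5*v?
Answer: 320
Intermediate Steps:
-64*l(1) = -(-320) = -64*(-5) = 320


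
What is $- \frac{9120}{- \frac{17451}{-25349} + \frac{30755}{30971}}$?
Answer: $- \frac{894995622060}{165010427} \approx -5423.9$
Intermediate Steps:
$- \frac{9120}{- \frac{17451}{-25349} + \frac{30755}{30971}} = - \frac{9120}{\left(-17451\right) \left(- \frac{1}{25349}\right) + 30755 \cdot \frac{1}{30971}} = - \frac{9120}{\frac{17451}{25349} + \frac{30755}{30971}} = - \frac{9120}{\frac{1320083416}{785083879}} = \left(-9120\right) \frac{785083879}{1320083416} = - \frac{894995622060}{165010427}$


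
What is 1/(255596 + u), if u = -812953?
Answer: -1/557357 ≈ -1.7942e-6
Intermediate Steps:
1/(255596 + u) = 1/(255596 - 812953) = 1/(-557357) = -1/557357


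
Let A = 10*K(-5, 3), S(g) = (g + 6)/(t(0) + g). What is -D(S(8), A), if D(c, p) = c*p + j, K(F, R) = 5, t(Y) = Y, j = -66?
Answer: -43/2 ≈ -21.500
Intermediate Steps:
S(g) = (6 + g)/g (S(g) = (g + 6)/(0 + g) = (6 + g)/g)
A = 50 (A = 10*5 = 50)
D(c, p) = -66 + c*p (D(c, p) = c*p - 66 = -66 + c*p)
-D(S(8), A) = -(-66 + ((6 + 8)/8)*50) = -(-66 + ((1/8)*14)*50) = -(-66 + (7/4)*50) = -(-66 + 175/2) = -1*43/2 = -43/2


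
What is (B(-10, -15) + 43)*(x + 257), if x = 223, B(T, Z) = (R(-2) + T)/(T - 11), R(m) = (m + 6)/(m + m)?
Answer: 146240/7 ≈ 20891.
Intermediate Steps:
R(m) = (6 + m)/(2*m) (R(m) = (6 + m)/((2*m)) = (6 + m)*(1/(2*m)) = (6 + m)/(2*m))
B(T, Z) = (-1 + T)/(-11 + T) (B(T, Z) = ((1/2)*(6 - 2)/(-2) + T)/(T - 11) = ((1/2)*(-1/2)*4 + T)/(-11 + T) = (-1 + T)/(-11 + T))
(B(-10, -15) + 43)*(x + 257) = ((-1 - 10)/(-11 - 10) + 43)*(223 + 257) = (-11/(-21) + 43)*480 = (-1/21*(-11) + 43)*480 = (11/21 + 43)*480 = (914/21)*480 = 146240/7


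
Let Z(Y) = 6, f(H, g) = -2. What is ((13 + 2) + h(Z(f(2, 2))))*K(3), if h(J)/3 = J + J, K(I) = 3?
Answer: 153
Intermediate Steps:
h(J) = 6*J (h(J) = 3*(J + J) = 3*(2*J) = 6*J)
((13 + 2) + h(Z(f(2, 2))))*K(3) = ((13 + 2) + 6*6)*3 = (15 + 36)*3 = 51*3 = 153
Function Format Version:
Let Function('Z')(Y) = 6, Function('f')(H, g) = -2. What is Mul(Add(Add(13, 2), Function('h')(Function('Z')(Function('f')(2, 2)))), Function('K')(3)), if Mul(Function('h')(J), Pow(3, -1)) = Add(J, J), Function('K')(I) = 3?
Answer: 153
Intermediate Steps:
Function('h')(J) = Mul(6, J) (Function('h')(J) = Mul(3, Add(J, J)) = Mul(3, Mul(2, J)) = Mul(6, J))
Mul(Add(Add(13, 2), Function('h')(Function('Z')(Function('f')(2, 2)))), Function('K')(3)) = Mul(Add(Add(13, 2), Mul(6, 6)), 3) = Mul(Add(15, 36), 3) = Mul(51, 3) = 153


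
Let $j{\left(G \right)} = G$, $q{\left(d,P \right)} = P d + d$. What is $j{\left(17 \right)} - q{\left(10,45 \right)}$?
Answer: $-443$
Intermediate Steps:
$q{\left(d,P \right)} = d + P d$
$j{\left(17 \right)} - q{\left(10,45 \right)} = 17 - 10 \left(1 + 45\right) = 17 - 10 \cdot 46 = 17 - 460 = -443$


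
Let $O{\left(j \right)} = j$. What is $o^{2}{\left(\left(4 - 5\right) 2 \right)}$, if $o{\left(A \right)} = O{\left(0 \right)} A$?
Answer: $0$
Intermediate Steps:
$o{\left(A \right)} = 0$ ($o{\left(A \right)} = 0 A = 0$)
$o^{2}{\left(\left(4 - 5\right) 2 \right)} = 0^{2} = 0$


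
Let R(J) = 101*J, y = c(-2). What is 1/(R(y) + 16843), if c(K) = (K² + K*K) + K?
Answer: 1/17449 ≈ 5.7310e-5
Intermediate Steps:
c(K) = K + 2*K² (c(K) = (K² + K²) + K = 2*K² + K = K + 2*K²)
y = 6 (y = -2*(1 + 2*(-2)) = -2*(1 - 4) = -2*(-3) = 6)
1/(R(y) + 16843) = 1/(101*6 + 16843) = 1/(606 + 16843) = 1/17449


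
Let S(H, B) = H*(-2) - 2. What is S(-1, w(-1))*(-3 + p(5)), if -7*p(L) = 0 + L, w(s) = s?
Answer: 0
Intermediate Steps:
p(L) = -L/7 (p(L) = -(0 + L)/7 = -L/7)
S(H, B) = -2 - 2*H (S(H, B) = -2*H - 2 = -2 - 2*H)
S(-1, w(-1))*(-3 + p(5)) = (-2 - 2*(-1))*(-3 - 1/7*5) = (-2 + 2)*(-3 - 5/7) = 0*(-26/7) = 0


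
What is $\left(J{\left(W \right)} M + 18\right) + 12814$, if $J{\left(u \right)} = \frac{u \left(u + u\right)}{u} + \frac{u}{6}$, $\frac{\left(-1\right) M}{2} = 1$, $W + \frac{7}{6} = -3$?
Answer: $\frac{231301}{18} \approx 12850.0$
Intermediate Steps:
$W = - \frac{25}{6}$ ($W = - \frac{7}{6} - 3 = - \frac{25}{6} \approx -4.1667$)
$M = -2$ ($M = \left(-2\right) 1 = -2$)
$J{\left(u \right)} = \frac{13 u}{6}$ ($J{\left(u \right)} = \frac{u 2 u}{u} + u \frac{1}{6} = \frac{2 u^{2}}{u} + \frac{u}{6} = 2 u + \frac{u}{6} = \frac{13 u}{6}$)
$\left(J{\left(W \right)} M + 18\right) + 12814 = \left(\frac{13}{6} \left(- \frac{25}{6}\right) \left(-2\right) + 18\right) + 12814 = \left(\left(- \frac{325}{36}\right) \left(-2\right) + 18\right) + 12814 = \left(\frac{325}{18} + 18\right) + 12814 = \frac{649}{18} + 12814 = \frac{231301}{18}$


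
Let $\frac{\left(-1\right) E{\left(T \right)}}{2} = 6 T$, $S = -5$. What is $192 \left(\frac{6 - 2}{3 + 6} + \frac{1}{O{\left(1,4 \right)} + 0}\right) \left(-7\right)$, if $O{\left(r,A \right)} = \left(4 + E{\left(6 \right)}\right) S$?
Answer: $- \frac{153328}{255} \approx -601.29$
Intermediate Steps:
$E{\left(T \right)} = - 12 T$ ($E{\left(T \right)} = - 2 \cdot 6 T = - 12 T$)
$O{\left(r,A \right)} = 340$ ($O{\left(r,A \right)} = \left(4 - 72\right) \left(-5\right) = \left(-68\right) \left(-5\right) = 340$)
$192 \left(\frac{6 - 2}{3 + 6} + \frac{1}{O{\left(1,4 \right)} + 0}\right) \left(-7\right) = 192 \left(\frac{6 - 2}{3 + 6} + \frac{1}{340 + 0}\right) \left(-7\right) = 192 \left(\frac{4}{9} + \frac{1}{340}\right) \left(-7\right) = 192 \cdot \frac{1369}{3060} \left(-7\right) = 192 \left(- \frac{9583}{3060}\right) = - \frac{153328}{255}$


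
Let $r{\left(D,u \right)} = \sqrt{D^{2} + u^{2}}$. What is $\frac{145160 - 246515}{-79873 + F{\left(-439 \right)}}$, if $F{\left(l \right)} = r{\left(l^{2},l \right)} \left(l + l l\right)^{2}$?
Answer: $- \frac{8095527915}{50770899457468897495602006583583} - \frac{1645079762263413780 \sqrt{192722}}{50770899457468897495602006583583} \approx -1.4225 \cdot 10^{-11}$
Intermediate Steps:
$F{\left(l \right)} = \left(l + l^{2}\right)^{2} \sqrt{l^{2} + l^{4}}$ ($F{\left(l \right)} = \sqrt{\left(l^{2}\right)^{2} + l^{2}} \left(l + l l\right)^{2} = \sqrt{l^{4} + l^{2}} \left(l + l^{2}\right)^{2} = \sqrt{l^{2} + l^{4}} \left(l + l^{2}\right)^{2} = \left(l + l^{2}\right)^{2} \sqrt{l^{2} + l^{4}}$)
$\frac{145160 - 246515}{-79873 + F{\left(-439 \right)}} = \frac{145160 - 246515}{-79873 + \left(-439\right)^{2} \left(1 - 439\right)^{2} \sqrt{\left(-439\right)^{2} + \left(-439\right)^{4}}} = - \frac{101355}{-79873 + 192721 \left(-438\right)^{2} \sqrt{192721 + 37141383841}} = - \frac{101355}{-79873 + 192721 \cdot 191844 \sqrt{37141576562}} = - \frac{101355}{-79873 + 192721 \cdot 191844 \cdot 439 \sqrt{192722}} = - \frac{101355}{-79873 + 16230869343036 \sqrt{192722}}$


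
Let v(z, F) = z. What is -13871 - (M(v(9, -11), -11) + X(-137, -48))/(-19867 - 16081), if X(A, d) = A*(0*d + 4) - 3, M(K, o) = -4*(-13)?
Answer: -498635207/35948 ≈ -13871.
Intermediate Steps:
M(K, o) = 52
X(A, d) = -3 + 4*A (X(A, d) = A*(0 + 4) - 3 = A*4 - 3 = 4*A - 3 = -3 + 4*A)
-13871 - (M(v(9, -11), -11) + X(-137, -48))/(-19867 - 16081) = -13871 - (52 + (-3 + 4*(-137)))/(-19867 - 16081) = -13871 - (52 + (-3 - 548))/(-35948) = -13871 - (52 - 551)*(-1)/35948 = -13871 - (-499)*(-1)/35948 = -13871 - 1*499/35948 = -13871 - 499/35948 = -498635207/35948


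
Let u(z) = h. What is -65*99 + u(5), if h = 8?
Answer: -6427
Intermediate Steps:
u(z) = 8
-65*99 + u(5) = -65*99 + 8 = -6435 + 8 = -6427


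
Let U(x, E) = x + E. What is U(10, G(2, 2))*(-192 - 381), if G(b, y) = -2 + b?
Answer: -5730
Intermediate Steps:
U(x, E) = E + x
U(10, G(2, 2))*(-192 - 381) = ((-2 + 2) + 10)*(-192 - 381) = (0 + 10)*(-573) = 10*(-573) = -5730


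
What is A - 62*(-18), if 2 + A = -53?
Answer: 1061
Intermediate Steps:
A = -55 (A = -2 - 53 = -55)
A - 62*(-18) = -55 - 62*(-18) = -55 + 1116 = 1061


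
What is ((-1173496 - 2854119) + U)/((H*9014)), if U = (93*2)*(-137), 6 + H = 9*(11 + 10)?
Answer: -4053097/1649562 ≈ -2.4571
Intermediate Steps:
H = 183 (H = -6 + 9*(11 + 10) = -6 + 9*21 = -6 + 189 = 183)
U = -25482 (U = 186*(-137) = -25482)
((-1173496 - 2854119) + U)/((H*9014)) = ((-1173496 - 2854119) - 25482)/((183*9014)) = (-4027615 - 25482)/1649562 = -4053097*1/1649562 = -4053097/1649562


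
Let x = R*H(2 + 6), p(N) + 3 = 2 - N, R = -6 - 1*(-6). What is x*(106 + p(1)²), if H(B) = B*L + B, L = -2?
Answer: 0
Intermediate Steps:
R = 0 (R = -6 + 6 = 0)
H(B) = -B (H(B) = B*(-2) + B = -2*B + B = -B)
p(N) = -1 - N (p(N) = -3 + (2 - N) = -1 - N)
x = 0 (x = 0*(-(2 + 6)) = 0*(-1*8) = 0*(-8) = 0)
x*(106 + p(1)²) = 0*(106 + (-1 - 1*1)²) = 0*(106 + (-1 - 1)²) = 0*(106 + (-2)²) = 0*(106 + 4) = 0*110 = 0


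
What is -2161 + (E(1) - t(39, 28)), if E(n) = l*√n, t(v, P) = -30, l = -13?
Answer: -2144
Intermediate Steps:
E(n) = -13*√n
-2161 + (E(1) - t(39, 28)) = -2161 + (-13*√1 - 1*(-30)) = -2161 + (-13*1 + 30) = -2161 + (-13 + 30) = -2161 + 17 = -2144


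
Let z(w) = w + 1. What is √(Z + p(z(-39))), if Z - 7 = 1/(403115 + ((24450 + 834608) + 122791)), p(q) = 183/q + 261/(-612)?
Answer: √87938048120783462/223671686 ≈ 1.3258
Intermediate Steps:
z(w) = 1 + w
p(q) = -29/68 + 183/q (p(q) = 183/q + 261*(-1/612) = 183/q - 29/68 = -29/68 + 183/q)
Z = 9694749/1384964 (Z = 7 + 1/(403115 + ((24450 + 834608) + 122791)) = 7 + 1/(403115 + (859058 + 122791)) = 7 + 1/(403115 + 981849) = 7 + 1/1384964 = 9694749/1384964 ≈ 7.0000)
√(Z + p(z(-39))) = √(9694749/1384964 + (-29/68 + 183/(1 - 39))) = √(9694749/1384964 + (-29/68 + 183/(-38))) = √(9694749/1384964 + (-29/68 + 183*(-1/38))) = √(9694749/1384964 + (-29/68 - 183/38)) = √(9694749/1384964 - 6773/1292) = √(393156817/223671686) = √87938048120783462/223671686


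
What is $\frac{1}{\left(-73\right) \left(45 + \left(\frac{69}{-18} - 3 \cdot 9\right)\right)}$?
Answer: $- \frac{6}{6205} \approx -0.00096696$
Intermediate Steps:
$\frac{1}{\left(-73\right) \left(45 + \left(\frac{69}{-18} - 3 \cdot 9\right)\right)} = \frac{1}{\left(-73\right) \left(45 + \left(69 \left(- \frac{1}{18}\right) - 27\right)\right)} = \frac{1}{\left(-73\right) \left(45 - \frac{185}{6}\right)} = \frac{1}{\left(-73\right) \frac{85}{6}} = \frac{1}{- \frac{6205}{6}} = - \frac{6}{6205}$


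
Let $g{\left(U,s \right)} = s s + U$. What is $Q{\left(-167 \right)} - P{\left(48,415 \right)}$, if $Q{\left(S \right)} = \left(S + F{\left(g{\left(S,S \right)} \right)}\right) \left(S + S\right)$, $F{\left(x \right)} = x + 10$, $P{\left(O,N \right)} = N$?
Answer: $-9207125$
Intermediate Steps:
$g{\left(U,s \right)} = U + s^{2}$ ($g{\left(U,s \right)} = s^{2} + U = U + s^{2}$)
$F{\left(x \right)} = 10 + x$
$Q{\left(S \right)} = 2 S \left(10 + S^{2} + 2 S\right)$ ($Q{\left(S \right)} = \left(S + \left(10 + \left(S + S^{2}\right)\right)\right) \left(S + S\right) = \left(S + \left(10 + S + S^{2}\right)\right) 2 S = \left(10 + S^{2} + 2 S\right) 2 S = 2 S \left(10 + S^{2} + 2 S\right)$)
$Q{\left(-167 \right)} - P{\left(48,415 \right)} = 2 \left(-167\right) \left(10 + \left(-167\right)^{2} + 2 \left(-167\right)\right) - 415 = 2 \left(-167\right) \left(10 + 27889 - 334\right) - 415 = 2 \left(-167\right) 27565 - 415 = -9206710 - 415 = -9207125$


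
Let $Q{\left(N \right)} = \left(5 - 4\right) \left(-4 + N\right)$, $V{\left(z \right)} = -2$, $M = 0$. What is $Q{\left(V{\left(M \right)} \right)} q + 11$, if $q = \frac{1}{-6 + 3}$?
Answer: $13$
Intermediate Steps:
$Q{\left(N \right)} = -4 + N$ ($Q{\left(N \right)} = 1 \left(-4 + N\right) = -4 + N$)
$q = - \frac{1}{3}$ ($q = \frac{1}{-3} = - \frac{1}{3} \approx -0.33333$)
$Q{\left(V{\left(M \right)} \right)} q + 11 = \left(-4 - 2\right) \left(- \frac{1}{3}\right) + 11 = \left(-6\right) \left(- \frac{1}{3}\right) + 11 = 2 + 11 = 13$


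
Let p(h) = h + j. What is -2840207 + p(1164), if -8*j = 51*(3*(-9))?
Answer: -22710967/8 ≈ -2.8389e+6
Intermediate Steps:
j = 1377/8 (j = -51*3*(-9)/8 = -51*(-27)/8 = -⅛*(-1377) = 1377/8 ≈ 172.13)
p(h) = 1377/8 + h (p(h) = h + 1377/8 = 1377/8 + h)
-2840207 + p(1164) = -2840207 + (1377/8 + 1164) = -2840207 + 10689/8 = -22710967/8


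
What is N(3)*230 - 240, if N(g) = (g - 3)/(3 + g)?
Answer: -240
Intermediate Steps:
N(g) = (-3 + g)/(3 + g)
N(3)*230 - 240 = ((-3 + 3)/(3 + 3))*230 - 240 = (0/6)*230 - 240 = ((⅙)*0)*230 - 240 = 0*230 - 240 = 0 - 240 = -240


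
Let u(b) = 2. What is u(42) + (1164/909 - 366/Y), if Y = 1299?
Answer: 393436/131199 ≈ 2.9988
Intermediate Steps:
u(42) + (1164/909 - 366/Y) = 2 + (1164/909 - 366/1299) = 2 + (1164*(1/909) - 366*1/1299) = 2 + (388/303 - 122/433) = 2 + 131038/131199 = 393436/131199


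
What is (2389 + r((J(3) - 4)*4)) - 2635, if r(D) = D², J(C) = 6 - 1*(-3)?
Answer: 154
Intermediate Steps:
J(C) = 9 (J(C) = 6 + 3 = 9)
(2389 + r((J(3) - 4)*4)) - 2635 = (2389 + ((9 - 4)*4)²) - 2635 = (2389 + (5*4)²) - 2635 = (2389 + 20²) - 2635 = (2389 + 400) - 2635 = 2789 - 2635 = 154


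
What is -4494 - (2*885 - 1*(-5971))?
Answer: -12235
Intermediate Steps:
-4494 - (2*885 - 1*(-5971)) = -4494 - (1770 + 5971) = -4494 - 1*7741 = -4494 - 7741 = -12235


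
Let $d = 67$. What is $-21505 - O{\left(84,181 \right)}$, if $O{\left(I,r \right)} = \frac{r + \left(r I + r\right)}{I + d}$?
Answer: $- \frac{3262821}{151} \approx -21608.0$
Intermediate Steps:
$O{\left(I,r \right)} = \frac{2 r + I r}{67 + I}$ ($O{\left(I,r \right)} = \frac{r + \left(r I + r\right)}{I + 67} = \frac{r + \left(I r + r\right)}{67 + I} = \frac{r + \left(r + I r\right)}{67 + I} = \frac{2 r + I r}{67 + I}$)
$-21505 - O{\left(84,181 \right)} = -21505 - \frac{181 \left(2 + 84\right)}{67 + 84} = -21505 - 181 \cdot \frac{1}{151} \cdot 86 = -21505 - \frac{15566}{151} = - \frac{3262821}{151}$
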